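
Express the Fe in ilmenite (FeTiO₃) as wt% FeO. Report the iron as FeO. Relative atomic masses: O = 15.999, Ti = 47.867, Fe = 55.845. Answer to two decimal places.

47.36 wt%

M(FeTiO₃) = 151.709 g/mol; M(FeO) = 71.844 g/mol.
Moles FeO per formula unit = 1 Fe ÷ 1 = 1.0000.
FeO fraction = (1.0000 × 71.844) / 151.709 = 71.844/151.709 = 0.4736.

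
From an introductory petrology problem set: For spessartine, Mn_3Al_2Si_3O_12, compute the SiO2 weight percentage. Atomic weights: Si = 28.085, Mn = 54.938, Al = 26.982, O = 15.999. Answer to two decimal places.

M(Mn_3Al_2Si_3O_12) = 495.021 g/mol; M(SiO2) = 60.083 g/mol.
Moles SiO2 per formula unit = 3 Si ÷ 1 = 3.0000.
SiO2 fraction = (3.0000 × 60.083) / 495.021 = 180.249/495.021 = 0.3641.

36.41 wt%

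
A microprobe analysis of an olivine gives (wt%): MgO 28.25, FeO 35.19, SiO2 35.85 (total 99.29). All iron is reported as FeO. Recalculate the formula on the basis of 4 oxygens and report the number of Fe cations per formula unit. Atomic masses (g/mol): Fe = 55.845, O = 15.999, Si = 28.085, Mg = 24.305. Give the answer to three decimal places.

0.822 Fe apfu

MgO (M=40.304): mol = 0.70092; Mg = 0.70092, O = 0.70092.
FeO (M=71.844): mol = 0.48981; Fe = 0.48981, O = 0.48981.
SiO2 (M=60.083): mol = 0.59667; Si = 0.59667, O = 1.19334.
ΣO = 2.38407; factor = 4/ΣO = 1.67780.
Fe apfu = 0.48981 × 1.67780 = 0.822.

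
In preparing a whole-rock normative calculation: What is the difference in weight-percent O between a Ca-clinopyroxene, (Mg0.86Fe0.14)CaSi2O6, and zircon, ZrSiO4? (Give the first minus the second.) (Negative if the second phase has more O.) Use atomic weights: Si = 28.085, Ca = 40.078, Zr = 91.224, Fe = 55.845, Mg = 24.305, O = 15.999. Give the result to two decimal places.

O in (Mg0.86Fe0.14)CaSi2O6: molar mass 220.963 g/mol; 6×15.999 = 95.994 g → 43.44 wt%.
O in ZrSiO4: molar mass 183.305 g/mol; 4×15.999 = 63.996 g → 34.91 wt%.
Difference = 43.44 − 34.91 = 8.53 percentage points.

8.53 percentage points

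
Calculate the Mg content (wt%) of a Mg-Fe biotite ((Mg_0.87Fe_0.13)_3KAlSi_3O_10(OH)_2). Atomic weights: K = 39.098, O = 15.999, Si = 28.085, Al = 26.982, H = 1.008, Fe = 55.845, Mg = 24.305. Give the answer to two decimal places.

Molar mass of (Mg_0.87Fe_0.13)_3KAlSi_3O_10(OH)_2: 2.61·24.305 + 0.39·55.845 + 1·39.098 + 1·26.982 + 3·28.085 + 12·15.999 + 2·1.008 = 429.555 g/mol.
Mass of Mg per formula unit: 2.61 × 24.305 = 63.436 g.
Weight fraction Mg = 63.436 / 429.555 = 0.1477.

14.77 wt%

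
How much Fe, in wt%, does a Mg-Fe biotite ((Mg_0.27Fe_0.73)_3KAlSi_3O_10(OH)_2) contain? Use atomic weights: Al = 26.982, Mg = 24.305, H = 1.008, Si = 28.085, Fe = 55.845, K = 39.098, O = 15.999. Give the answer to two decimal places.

25.15 wt%

M((Mg_0.27Fe_0.73)_3KAlSi_3O_10(OH)_2) = 486.327 g/mol.
Fe contributes 2.19 × 55.845 = 122.301 g per mole.
122.301/486.327 = 0.2515 → 25.15%.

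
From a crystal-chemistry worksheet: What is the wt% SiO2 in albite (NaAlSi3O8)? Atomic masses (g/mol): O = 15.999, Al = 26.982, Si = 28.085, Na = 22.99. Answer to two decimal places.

68.74 wt%

M(NaAlSi3O8) = 262.219 g/mol; M(SiO2) = 60.083 g/mol.
Moles SiO2 per formula unit = 3 Si ÷ 1 = 3.0000.
SiO2 fraction = (3.0000 × 60.083) / 262.219 = 180.249/262.219 = 0.6874.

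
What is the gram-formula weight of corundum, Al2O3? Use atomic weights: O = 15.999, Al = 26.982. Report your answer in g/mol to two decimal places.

M = 2·26.982 + 3·15.999

101.96 g/mol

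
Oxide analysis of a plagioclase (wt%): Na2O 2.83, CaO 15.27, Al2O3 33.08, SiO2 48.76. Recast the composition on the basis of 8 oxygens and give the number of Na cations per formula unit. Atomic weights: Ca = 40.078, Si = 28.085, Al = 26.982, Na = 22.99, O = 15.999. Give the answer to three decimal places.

0.251 Na apfu

Na2O (M=61.979): mol = 0.04566; Na = 0.09132, O = 0.04566.
CaO (M=56.077): mol = 0.27230; Ca = 0.27230, O = 0.27230.
Al2O3 (M=101.961): mol = 0.32444; Al = 0.64888, O = 0.97332.
SiO2 (M=60.083): mol = 0.81154; Si = 0.81154, O = 1.62308.
ΣO = 2.91436; factor = 8/ΣO = 2.74503.
Na apfu = 0.09132 × 2.74503 = 0.251.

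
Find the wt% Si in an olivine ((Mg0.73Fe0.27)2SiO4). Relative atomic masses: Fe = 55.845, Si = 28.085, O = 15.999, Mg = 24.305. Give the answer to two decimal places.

17.81 mass %

Formula mass = 1.46·24.305 + 0.54·55.845 + 1·28.085 + 4·15.999 = 157.723 g/mol, of which 28.085 g is Si.
So Si makes up 28.085/157.723 = 0.1781 of the mass, i.e. 17.81%.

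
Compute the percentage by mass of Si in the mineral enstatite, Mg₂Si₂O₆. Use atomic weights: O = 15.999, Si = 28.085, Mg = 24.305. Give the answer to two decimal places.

27.98 weight percent

Formula mass = 2×24.305 + 2×28.085 + 6×15.999 = 200.774 g/mol, of which 56.170 g is Si.
So Si makes up 56.170/200.774 = 0.2798 of the mass, i.e. 27.98%.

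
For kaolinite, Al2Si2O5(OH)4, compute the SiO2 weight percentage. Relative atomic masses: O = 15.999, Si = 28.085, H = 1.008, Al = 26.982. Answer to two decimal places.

M(Al2Si2O5(OH)4) = 258.157 g/mol; M(SiO2) = 60.083 g/mol.
Moles SiO2 per formula unit = 2 Si ÷ 1 = 2.0000.
SiO2 fraction = (2.0000 × 60.083) / 258.157 = 120.166/258.157 = 0.4655.

46.55 wt%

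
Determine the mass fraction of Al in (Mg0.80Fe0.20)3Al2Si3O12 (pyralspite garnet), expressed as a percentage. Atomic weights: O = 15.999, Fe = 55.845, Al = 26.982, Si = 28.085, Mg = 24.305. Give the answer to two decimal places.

Formula mass = 2.40·24.305 + 0.60·55.845 + 2·26.982 + 3·28.085 + 12·15.999 = 422.046 g/mol, of which 53.964 g is Al.
So Al makes up 53.964/422.046 = 0.1279 of the mass, i.e. 12.79%.

12.79 weight percent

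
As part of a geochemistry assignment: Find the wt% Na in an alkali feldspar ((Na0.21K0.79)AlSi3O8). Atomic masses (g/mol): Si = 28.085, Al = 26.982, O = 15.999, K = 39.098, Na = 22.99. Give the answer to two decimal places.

Molar mass of (Na0.21K0.79)AlSi3O8: 0.21*22.99 + 0.79*39.098 + 1*26.982 + 3*28.085 + 8*15.999 = 274.944 g/mol.
Mass of Na per formula unit: 0.21 × 22.99 = 4.828 g.
Weight fraction Na = 4.828 / 274.944 = 0.0176.

1.76 wt%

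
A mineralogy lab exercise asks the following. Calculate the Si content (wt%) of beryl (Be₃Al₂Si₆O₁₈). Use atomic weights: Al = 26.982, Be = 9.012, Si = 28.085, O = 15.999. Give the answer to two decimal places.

31.35 wt%

Formula mass = 3*9.012 + 2*26.982 + 6*28.085 + 18*15.999 = 537.492 g/mol, of which 168.510 g is Si.
So Si makes up 168.510/537.492 = 0.3135 of the mass, i.e. 31.35%.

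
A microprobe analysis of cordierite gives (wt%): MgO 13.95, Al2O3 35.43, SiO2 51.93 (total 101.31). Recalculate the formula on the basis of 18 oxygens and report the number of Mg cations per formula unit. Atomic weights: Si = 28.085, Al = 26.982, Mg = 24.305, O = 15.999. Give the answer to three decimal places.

1.999 Mg apfu

MgO (M=40.304): mol = 0.34612; Mg = 0.34612, O = 0.34612.
Al2O3 (M=101.961): mol = 0.34749; Al = 0.69498, O = 1.04247.
SiO2 (M=60.083): mol = 0.86430; Si = 0.86430, O = 1.72860.
ΣO = 3.11719; factor = 18/ΣO = 5.77443.
Mg apfu = 0.34612 × 5.77443 = 1.999.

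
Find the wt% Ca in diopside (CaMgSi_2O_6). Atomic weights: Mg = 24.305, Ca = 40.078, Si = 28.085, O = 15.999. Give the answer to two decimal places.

18.51 wt%

Formula mass = 1×40.078 + 1×24.305 + 2×28.085 + 6×15.999 = 216.547 g/mol, of which 40.078 g is Ca.
So Ca makes up 40.078/216.547 = 0.1851 of the mass, i.e. 18.51%.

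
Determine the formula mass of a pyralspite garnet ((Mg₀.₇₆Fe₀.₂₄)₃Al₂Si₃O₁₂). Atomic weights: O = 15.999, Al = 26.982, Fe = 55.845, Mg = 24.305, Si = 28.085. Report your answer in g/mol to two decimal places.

Mg: 2.28 × 24.305 = 55.4154
Fe: 0.72 × 55.845 = 40.2084
Al: 2 × 26.982 = 53.9640
Si: 3 × 28.085 = 84.2550
O: 12 × 15.999 = 191.9880
Summing the contributions gives the formula mass.

425.83 g/mol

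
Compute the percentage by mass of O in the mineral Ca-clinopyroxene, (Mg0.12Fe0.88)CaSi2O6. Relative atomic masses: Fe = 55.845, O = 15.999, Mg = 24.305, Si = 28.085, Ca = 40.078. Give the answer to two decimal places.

39.29 mass %

Formula mass = 0.12·24.305 + 0.88·55.845 + 1·40.078 + 2·28.085 + 6·15.999 = 244.302 g/mol, of which 95.994 g is O.
So O makes up 95.994/244.302 = 0.3929 of the mass, i.e. 39.29%.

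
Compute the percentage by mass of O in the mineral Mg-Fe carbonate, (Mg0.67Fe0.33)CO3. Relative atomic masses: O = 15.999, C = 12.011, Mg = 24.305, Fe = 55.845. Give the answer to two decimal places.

M((Mg0.67Fe0.33)CO3) = 94.721 g/mol.
O contributes 3 × 15.999 = 47.997 g per mole.
47.997/94.721 = 0.5067 → 50.67%.

50.67 wt%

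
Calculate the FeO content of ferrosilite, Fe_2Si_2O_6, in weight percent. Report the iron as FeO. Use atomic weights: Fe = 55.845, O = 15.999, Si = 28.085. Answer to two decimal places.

M(Fe_2Si_2O_6) = 263.854 g/mol; M(FeO) = 71.844 g/mol.
Moles FeO per formula unit = 2 Fe ÷ 1 = 2.0000.
FeO fraction = (2.0000 × 71.844) / 263.854 = 143.688/263.854 = 0.5446.

54.46 wt%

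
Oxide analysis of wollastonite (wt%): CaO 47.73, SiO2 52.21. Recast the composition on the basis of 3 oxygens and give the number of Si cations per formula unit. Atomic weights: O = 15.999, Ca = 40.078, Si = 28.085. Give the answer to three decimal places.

CaO (M=56.077): mol = 0.85115; Ca = 0.85115, O = 0.85115.
SiO2 (M=60.083): mol = 0.86896; Si = 0.86896, O = 1.73792.
ΣO = 2.58907; factor = 3/ΣO = 1.15872.
Si apfu = 0.86896 × 1.15872 = 1.007.

1.007 Si apfu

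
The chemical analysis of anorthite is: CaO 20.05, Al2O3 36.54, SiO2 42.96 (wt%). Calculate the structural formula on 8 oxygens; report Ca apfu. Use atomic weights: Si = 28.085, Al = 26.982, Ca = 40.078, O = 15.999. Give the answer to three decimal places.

0.999 Ca apfu

CaO: 20.05/56.077 = 0.35754 mol → 0.35754 mol Ca, 0.35754 mol O.
Al2O3: 36.54/101.961 = 0.35837 mol → 0.71674 mol Al, 1.07511 mol O.
SiO2: 42.96/60.083 = 0.71501 mol → 0.71501 mol Si, 1.43002 mol O.
Total oxygen = 2.86267 mol. Normalization factor = 8/2.86267 = 2.79459.
Ca per 8 O = 0.35754 × 2.79459 = 0.999.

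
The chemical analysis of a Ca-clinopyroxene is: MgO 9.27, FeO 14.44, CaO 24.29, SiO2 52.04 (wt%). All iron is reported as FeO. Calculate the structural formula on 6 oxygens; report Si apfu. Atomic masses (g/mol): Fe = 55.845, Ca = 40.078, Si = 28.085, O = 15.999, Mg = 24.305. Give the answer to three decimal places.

2.002 Si apfu

9.27 wt% MgO ÷ 40.304 g/mol = 0.23000 mol, giving 0.23000 Mg and 0.23000 O.
14.44 wt% FeO ÷ 71.844 g/mol = 0.20099 mol, giving 0.20099 Fe and 0.20099 O.
24.29 wt% CaO ÷ 56.077 g/mol = 0.43315 mol, giving 0.43315 Ca and 0.43315 O.
52.04 wt% SiO2 ÷ 60.083 g/mol = 0.86614 mol, giving 0.86614 Si and 1.73228 O.
Oxygen sums to 2.59642; scaling by 6/2.59642 = 2.31087 puts the formula on 6 O.
Si: 0.86614 × 2.31087 = 2.002 atoms per formula unit.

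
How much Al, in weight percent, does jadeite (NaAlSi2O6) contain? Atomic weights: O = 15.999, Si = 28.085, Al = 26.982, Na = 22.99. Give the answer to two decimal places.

13.35 weight percent

Molar mass of NaAlSi2O6: 1×22.99 + 1×26.982 + 2×28.085 + 6×15.999 = 202.136 g/mol.
Mass of Al per formula unit: 1 × 26.982 = 26.982 g.
Weight fraction Al = 26.982 / 202.136 = 0.1335.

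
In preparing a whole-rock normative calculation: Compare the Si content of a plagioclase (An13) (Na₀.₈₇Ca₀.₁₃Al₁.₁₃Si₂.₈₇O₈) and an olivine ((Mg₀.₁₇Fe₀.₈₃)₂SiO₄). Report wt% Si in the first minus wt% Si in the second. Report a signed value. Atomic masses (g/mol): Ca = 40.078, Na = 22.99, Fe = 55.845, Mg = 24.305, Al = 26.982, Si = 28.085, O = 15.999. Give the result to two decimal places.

15.95 percentage points

M(Na₀.₈₇Ca₀.₁₃Al₁.₁₃Si₂.₈₇O₈) = 264.297 g/mol, so wt% Si = 80.604/264.297 × 100 = 30.50%.
M((Mg₀.₁₇Fe₀.₈₃)₂SiO₄) = 193.047 g/mol, so wt% Si = 28.085/193.047 × 100 = 14.55%.
30.50 − 14.55 = 15.95 pp.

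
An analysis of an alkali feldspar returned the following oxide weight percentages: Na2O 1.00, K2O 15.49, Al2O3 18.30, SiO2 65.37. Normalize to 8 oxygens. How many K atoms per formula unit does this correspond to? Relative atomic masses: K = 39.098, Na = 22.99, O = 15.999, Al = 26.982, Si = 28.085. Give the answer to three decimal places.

0.909 K apfu

1.00 wt% Na2O ÷ 61.979 g/mol = 0.01613 mol, giving 0.03226 Na and 0.01613 O.
15.49 wt% K2O ÷ 94.195 g/mol = 0.16445 mol, giving 0.32890 K and 0.16445 O.
18.30 wt% Al2O3 ÷ 101.961 g/mol = 0.17948 mol, giving 0.35896 Al and 0.53844 O.
65.37 wt% SiO2 ÷ 60.083 g/mol = 1.08799 mol, giving 1.08799 Si and 2.17598 O.
Oxygen sums to 2.89500; scaling by 8/2.89500 = 2.76339 puts the formula on 8 O.
K: 0.32890 × 2.76339 = 0.909 atoms per formula unit.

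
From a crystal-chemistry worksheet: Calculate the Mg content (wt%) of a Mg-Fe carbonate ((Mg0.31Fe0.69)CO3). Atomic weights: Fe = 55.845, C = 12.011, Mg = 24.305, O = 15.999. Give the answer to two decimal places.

M((Mg0.31Fe0.69)CO3) = 106.076 g/mol.
Mg contributes 0.31 × 24.305 = 7.535 g per mole.
7.535/106.076 = 0.0710 → 7.10%.

7.10 wt%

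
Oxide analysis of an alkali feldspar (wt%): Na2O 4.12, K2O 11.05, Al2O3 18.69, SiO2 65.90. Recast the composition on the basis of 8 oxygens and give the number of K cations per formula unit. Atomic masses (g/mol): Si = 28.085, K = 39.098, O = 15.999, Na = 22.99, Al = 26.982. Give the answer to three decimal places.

Na2O: 4.12/61.979 = 0.06647 mol → 0.13294 mol Na, 0.06647 mol O.
K2O: 11.05/94.195 = 0.11731 mol → 0.23462 mol K, 0.11731 mol O.
Al2O3: 18.69/101.961 = 0.18331 mol → 0.36662 mol Al, 0.54993 mol O.
SiO2: 65.90/60.083 = 1.09682 mol → 1.09682 mol Si, 2.19364 mol O.
Total oxygen = 2.92735 mol. Normalization factor = 8/2.92735 = 2.73285.
K per 8 O = 0.23462 × 2.73285 = 0.641.

0.641 K apfu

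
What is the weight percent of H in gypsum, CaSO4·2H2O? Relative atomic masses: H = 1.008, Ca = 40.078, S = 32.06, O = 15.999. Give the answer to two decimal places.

2.34 mass %

M(CaSO4·2H2O) = 172.164 g/mol.
H contributes 4 × 1.008 = 4.032 g per mole.
4.032/172.164 = 0.0234 → 2.34%.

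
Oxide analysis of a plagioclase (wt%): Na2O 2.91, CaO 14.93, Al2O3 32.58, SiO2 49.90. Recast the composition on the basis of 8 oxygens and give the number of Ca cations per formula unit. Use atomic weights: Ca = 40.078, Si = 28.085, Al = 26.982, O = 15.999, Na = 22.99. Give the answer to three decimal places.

Na2O (M=61.979): mol = 0.04695; Na = 0.09390, O = 0.04695.
CaO (M=56.077): mol = 0.26624; Ca = 0.26624, O = 0.26624.
Al2O3 (M=101.961): mol = 0.31953; Al = 0.63906, O = 0.95859.
SiO2 (M=60.083): mol = 0.83052; Si = 0.83052, O = 1.66104.
ΣO = 2.93282; factor = 8/ΣO = 2.72775.
Ca apfu = 0.26624 × 2.72775 = 0.726.

0.726 Ca apfu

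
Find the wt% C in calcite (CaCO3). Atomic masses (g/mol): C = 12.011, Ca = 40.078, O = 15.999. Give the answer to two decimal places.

12.00 weight percent

M(CaCO3) = 100.086 g/mol.
C contributes 1 × 12.011 = 12.011 g per mole.
12.011/100.086 = 0.1200 → 12.00%.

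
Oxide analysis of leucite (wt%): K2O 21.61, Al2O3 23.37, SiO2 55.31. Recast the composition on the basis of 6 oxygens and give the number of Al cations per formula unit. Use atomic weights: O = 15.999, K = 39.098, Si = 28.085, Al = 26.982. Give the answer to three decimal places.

K2O: 21.61/94.195 = 0.22942 mol → 0.45884 mol K, 0.22942 mol O.
Al2O3: 23.37/101.961 = 0.22921 mol → 0.45842 mol Al, 0.68763 mol O.
SiO2: 55.31/60.083 = 0.92056 mol → 0.92056 mol Si, 1.84112 mol O.
Total oxygen = 2.75817 mol. Normalization factor = 6/2.75817 = 2.17536.
Al per 6 O = 0.45842 × 2.17536 = 0.997.

0.997 Al apfu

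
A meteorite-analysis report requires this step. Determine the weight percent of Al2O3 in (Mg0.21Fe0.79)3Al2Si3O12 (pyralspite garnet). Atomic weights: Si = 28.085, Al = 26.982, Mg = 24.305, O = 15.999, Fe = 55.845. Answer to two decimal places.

21.34 wt%

M((Mg0.21Fe0.79)3Al2Si3O12) = 477.872 g/mol; M(Al2O3) = 101.961 g/mol.
Moles Al2O3 per formula unit = 2 Al ÷ 2 = 1.0000.
Al2O3 fraction = (1.0000 × 101.961) / 477.872 = 101.961/477.872 = 0.2134.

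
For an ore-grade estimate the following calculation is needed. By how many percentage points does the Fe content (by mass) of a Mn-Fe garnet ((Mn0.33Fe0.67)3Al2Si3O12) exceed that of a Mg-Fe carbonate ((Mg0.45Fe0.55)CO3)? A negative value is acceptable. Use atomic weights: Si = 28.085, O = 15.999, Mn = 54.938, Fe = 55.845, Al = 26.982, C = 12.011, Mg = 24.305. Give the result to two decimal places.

-7.62 percentage points

M((Mn0.33Fe0.67)3Al2Si3O12) = 496.844 g/mol, so wt% Fe = 112.248/496.844 × 100 = 22.59%.
M((Mg0.45Fe0.55)CO3) = 101.660 g/mol, so wt% Fe = 30.715/101.660 × 100 = 30.21%.
22.59 − 30.21 = -7.62 pp.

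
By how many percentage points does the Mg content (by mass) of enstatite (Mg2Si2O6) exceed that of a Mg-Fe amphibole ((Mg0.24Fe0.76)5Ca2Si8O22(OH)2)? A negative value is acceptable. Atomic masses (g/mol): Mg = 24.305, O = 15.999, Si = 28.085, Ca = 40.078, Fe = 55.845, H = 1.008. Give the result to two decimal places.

First mineral: 48.610 g Mg in 200.774 g formula = 24.21 wt% Mg.
Second mineral: 29.166 g Mg in 932.205 g formula = 3.13 wt% Mg.
24.21% − 3.13% gives a difference of 21.08 percentage points.

21.08 percentage points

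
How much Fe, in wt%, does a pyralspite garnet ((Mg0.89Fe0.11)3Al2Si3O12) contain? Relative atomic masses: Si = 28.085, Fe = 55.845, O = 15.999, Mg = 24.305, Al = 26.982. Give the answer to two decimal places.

M((Mg0.89Fe0.11)3Al2Si3O12) = 413.530 g/mol.
Fe contributes 0.33 × 55.845 = 18.429 g per mole.
18.429/413.530 = 0.0446 → 4.46%.

4.46 wt%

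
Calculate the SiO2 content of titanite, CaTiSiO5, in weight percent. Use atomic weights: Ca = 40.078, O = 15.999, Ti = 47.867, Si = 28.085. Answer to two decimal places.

Formula mass = 196.025 g/mol.
1 Si → 1.0000 mol SiO2 per formula unit; M(SiO2) = 60.083, so SiO2 mass = 60.083 g.
60.083/196.025 × 100 = 30.65 wt%.

30.65 wt%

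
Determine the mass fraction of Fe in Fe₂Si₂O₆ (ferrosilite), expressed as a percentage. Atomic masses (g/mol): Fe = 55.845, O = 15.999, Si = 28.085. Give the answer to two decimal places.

Formula mass = 2×55.845 + 2×28.085 + 6×15.999 = 263.854 g/mol, of which 111.690 g is Fe.
So Fe makes up 111.690/263.854 = 0.4233 of the mass, i.e. 42.33%.

42.33 weight percent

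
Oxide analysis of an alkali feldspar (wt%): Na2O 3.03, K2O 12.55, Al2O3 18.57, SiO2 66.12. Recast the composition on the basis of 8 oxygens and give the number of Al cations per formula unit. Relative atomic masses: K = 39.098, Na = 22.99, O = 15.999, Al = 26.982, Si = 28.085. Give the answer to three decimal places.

Na2O (M=61.979): mol = 0.04889; Na = 0.09778, O = 0.04889.
K2O (M=94.195): mol = 0.13323; K = 0.26646, O = 0.13323.
Al2O3 (M=101.961): mol = 0.18213; Al = 0.36426, O = 0.54639.
SiO2 (M=60.083): mol = 1.10048; Si = 1.10048, O = 2.20096.
ΣO = 2.92947; factor = 8/ΣO = 2.73087.
Al apfu = 0.36426 × 2.73087 = 0.995.

0.995 Al apfu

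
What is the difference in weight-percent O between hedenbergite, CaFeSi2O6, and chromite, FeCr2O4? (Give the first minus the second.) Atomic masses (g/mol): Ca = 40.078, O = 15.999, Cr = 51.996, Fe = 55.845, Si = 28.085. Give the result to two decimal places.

O in CaFeSi2O6: molar mass 248.087 g/mol; 6×15.999 = 95.994 g → 38.69 wt%.
O in FeCr2O4: molar mass 223.833 g/mol; 4×15.999 = 63.996 g → 28.59 wt%.
Difference = 38.69 − 28.59 = 10.10 percentage points.

10.10 percentage points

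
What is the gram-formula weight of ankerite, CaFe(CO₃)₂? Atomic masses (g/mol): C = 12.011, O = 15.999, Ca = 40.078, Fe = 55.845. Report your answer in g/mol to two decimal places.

215.94 g/mol

The formula mass is the sum 1*40.078 + 1*55.845 + 2*12.011 + 6*15.999.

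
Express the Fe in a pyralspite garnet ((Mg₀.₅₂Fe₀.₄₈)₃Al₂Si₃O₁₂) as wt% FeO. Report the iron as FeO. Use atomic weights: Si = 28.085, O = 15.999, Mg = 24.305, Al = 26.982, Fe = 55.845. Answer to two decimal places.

M((Mg₀.₅₂Fe₀.₄₈)₃Al₂Si₃O₁₂) = 448.540 g/mol; M(FeO) = 71.844 g/mol.
Moles FeO per formula unit = 1.44 Fe ÷ 1 = 1.4400.
FeO fraction = (1.4400 × 71.844) / 448.540 = 103.455/448.540 = 0.2306.

23.06 wt%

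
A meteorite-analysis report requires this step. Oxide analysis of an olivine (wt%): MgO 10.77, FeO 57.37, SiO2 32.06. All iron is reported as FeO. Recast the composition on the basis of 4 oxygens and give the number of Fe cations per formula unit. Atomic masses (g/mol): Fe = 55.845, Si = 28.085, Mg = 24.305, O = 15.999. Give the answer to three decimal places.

1.498 Fe apfu

10.77 wt% MgO ÷ 40.304 g/mol = 0.26722 mol, giving 0.26722 Mg and 0.26722 O.
57.37 wt% FeO ÷ 71.844 g/mol = 0.79854 mol, giving 0.79854 Fe and 0.79854 O.
32.06 wt% SiO2 ÷ 60.083 g/mol = 0.53360 mol, giving 0.53360 Si and 1.06720 O.
Oxygen sums to 2.13296; scaling by 4/2.13296 = 1.87533 puts the formula on 4 O.
Fe: 0.79854 × 1.87533 = 1.498 atoms per formula unit.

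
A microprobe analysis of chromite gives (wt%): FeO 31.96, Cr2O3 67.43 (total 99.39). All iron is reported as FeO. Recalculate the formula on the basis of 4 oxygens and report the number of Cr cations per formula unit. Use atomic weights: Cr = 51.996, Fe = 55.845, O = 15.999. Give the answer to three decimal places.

FeO (M=71.844): mol = 0.44485; Fe = 0.44485, O = 0.44485.
Cr2O3 (M=151.989): mol = 0.44365; Cr = 0.88730, O = 1.33095.
ΣO = 1.77580; factor = 4/ΣO = 2.25251.
Cr apfu = 0.88730 × 2.25251 = 1.999.

1.999 Cr apfu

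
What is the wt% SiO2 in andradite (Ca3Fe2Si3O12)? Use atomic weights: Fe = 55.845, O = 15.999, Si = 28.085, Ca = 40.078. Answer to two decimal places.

35.47 wt%

M(Ca3Fe2Si3O12) = 508.167 g/mol; M(SiO2) = 60.083 g/mol.
Moles SiO2 per formula unit = 3 Si ÷ 1 = 3.0000.
SiO2 fraction = (3.0000 × 60.083) / 508.167 = 180.249/508.167 = 0.3547.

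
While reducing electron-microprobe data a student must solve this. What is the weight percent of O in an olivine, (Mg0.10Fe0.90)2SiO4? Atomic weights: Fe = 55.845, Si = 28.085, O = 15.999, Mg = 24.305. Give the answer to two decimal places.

Formula mass = 0.20·24.305 + 1.80·55.845 + 1·28.085 + 4·15.999 = 197.463 g/mol, of which 63.996 g is O.
So O makes up 63.996/197.463 = 0.3241 of the mass, i.e. 32.41%.

32.41 wt%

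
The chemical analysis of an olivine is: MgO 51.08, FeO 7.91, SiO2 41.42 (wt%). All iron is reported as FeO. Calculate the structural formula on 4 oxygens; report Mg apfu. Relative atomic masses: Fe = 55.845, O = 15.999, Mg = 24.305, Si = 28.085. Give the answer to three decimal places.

1.839 Mg apfu

MgO (M=40.304): mol = 1.26737; Mg = 1.26737, O = 1.26737.
FeO (M=71.844): mol = 0.11010; Fe = 0.11010, O = 0.11010.
SiO2 (M=60.083): mol = 0.68938; Si = 0.68938, O = 1.37876.
ΣO = 2.75623; factor = 4/ΣO = 1.45126.
Mg apfu = 1.26737 × 1.45126 = 1.839.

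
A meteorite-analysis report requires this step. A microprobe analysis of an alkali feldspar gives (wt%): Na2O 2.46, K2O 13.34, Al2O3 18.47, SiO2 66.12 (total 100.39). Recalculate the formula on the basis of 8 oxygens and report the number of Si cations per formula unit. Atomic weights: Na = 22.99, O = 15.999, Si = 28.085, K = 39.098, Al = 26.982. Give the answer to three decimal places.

3.009 Si apfu

Na2O: 2.46/61.979 = 0.03969 mol → 0.07938 mol Na, 0.03969 mol O.
K2O: 13.34/94.195 = 0.14162 mol → 0.28324 mol K, 0.14162 mol O.
Al2O3: 18.47/101.961 = 0.18115 mol → 0.36230 mol Al, 0.54345 mol O.
SiO2: 66.12/60.083 = 1.10048 mol → 1.10048 mol Si, 2.20096 mol O.
Total oxygen = 2.92572 mol. Normalization factor = 8/2.92572 = 2.73437.
Si per 8 O = 1.10048 × 2.73437 = 3.009.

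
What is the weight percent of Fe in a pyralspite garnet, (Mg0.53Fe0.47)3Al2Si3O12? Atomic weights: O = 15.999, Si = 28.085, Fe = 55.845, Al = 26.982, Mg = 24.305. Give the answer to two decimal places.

17.59 weight percent

Formula mass = 1.59*24.305 + 1.41*55.845 + 2*26.982 + 3*28.085 + 12*15.999 = 447.593 g/mol, of which 78.741 g is Fe.
So Fe makes up 78.741/447.593 = 0.1759 of the mass, i.e. 17.59%.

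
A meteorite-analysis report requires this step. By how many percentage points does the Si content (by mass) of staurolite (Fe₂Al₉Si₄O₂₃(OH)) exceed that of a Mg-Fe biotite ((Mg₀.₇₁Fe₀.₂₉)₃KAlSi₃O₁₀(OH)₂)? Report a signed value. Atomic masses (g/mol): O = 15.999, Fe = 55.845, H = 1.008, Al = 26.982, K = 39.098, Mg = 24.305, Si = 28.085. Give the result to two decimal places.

M(Fe₂Al₉Si₄O₂₃(OH)) = 851.852 g/mol, so wt% Si = 112.340/851.852 × 100 = 13.19%.
M((Mg₀.₇₁Fe₀.₂₉)₃KAlSi₃O₁₀(OH)₂) = 444.694 g/mol, so wt% Si = 84.255/444.694 × 100 = 18.95%.
13.19 − 18.95 = -5.76 pp.

-5.76 percentage points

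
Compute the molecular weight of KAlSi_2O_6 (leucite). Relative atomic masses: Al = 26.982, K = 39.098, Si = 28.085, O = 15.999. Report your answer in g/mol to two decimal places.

218.24 g/mol

M = 1(39.098) + 1(26.982) + 2(28.085) + 6(15.999)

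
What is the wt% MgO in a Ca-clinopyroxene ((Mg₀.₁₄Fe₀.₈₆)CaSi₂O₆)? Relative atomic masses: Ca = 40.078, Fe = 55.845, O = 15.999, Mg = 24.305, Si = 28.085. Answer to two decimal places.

Formula mass = 243.671 g/mol.
0.14 Mg → 0.1400 mol MgO per formula unit; M(MgO) = 40.304, so MgO mass = 5.643 g.
5.643/243.671 × 100 = 2.32 wt%.

2.32 wt%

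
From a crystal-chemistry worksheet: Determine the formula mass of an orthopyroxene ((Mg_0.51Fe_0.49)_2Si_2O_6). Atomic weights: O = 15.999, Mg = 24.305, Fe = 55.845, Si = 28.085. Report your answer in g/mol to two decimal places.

231.68 g/mol

Mg: 1.02 × 24.305 = 24.7911
Fe: 0.98 × 55.845 = 54.7281
Si: 2 × 28.085 = 56.1700
O: 6 × 15.999 = 95.9940
Summing the contributions gives the formula mass.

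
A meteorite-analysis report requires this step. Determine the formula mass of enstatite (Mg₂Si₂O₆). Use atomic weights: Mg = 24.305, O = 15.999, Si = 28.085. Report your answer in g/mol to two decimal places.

200.77 g/mol

M = 2*24.305 + 2*28.085 + 6*15.999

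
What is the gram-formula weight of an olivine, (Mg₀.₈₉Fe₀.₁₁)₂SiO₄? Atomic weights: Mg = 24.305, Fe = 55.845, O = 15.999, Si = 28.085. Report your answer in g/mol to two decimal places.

147.63 g/mol

The formula mass is the sum 1.78*24.305 + 0.22*55.845 + 1*28.085 + 4*15.999.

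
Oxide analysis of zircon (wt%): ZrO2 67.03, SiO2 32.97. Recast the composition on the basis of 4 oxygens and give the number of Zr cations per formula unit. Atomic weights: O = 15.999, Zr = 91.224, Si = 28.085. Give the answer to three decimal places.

0.996 Zr apfu

67.03 wt% ZrO2 ÷ 123.222 g/mol = 0.54398 mol, giving 0.54398 Zr and 1.08796 O.
32.97 wt% SiO2 ÷ 60.083 g/mol = 0.54874 mol, giving 0.54874 Si and 1.09748 O.
Oxygen sums to 2.18544; scaling by 4/2.18544 = 1.83030 puts the formula on 4 O.
Zr: 0.54398 × 1.83030 = 0.996 atoms per formula unit.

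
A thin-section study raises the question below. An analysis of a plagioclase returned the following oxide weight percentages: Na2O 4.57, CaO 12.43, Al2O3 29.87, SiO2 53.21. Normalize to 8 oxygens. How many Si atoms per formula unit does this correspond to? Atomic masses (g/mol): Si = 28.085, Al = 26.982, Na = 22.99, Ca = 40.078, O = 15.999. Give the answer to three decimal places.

Na2O: 4.57/61.979 = 0.07373 mol → 0.14746 mol Na, 0.07373 mol O.
CaO: 12.43/56.077 = 0.22166 mol → 0.22166 mol Ca, 0.22166 mol O.
Al2O3: 29.87/101.961 = 0.29296 mol → 0.58592 mol Al, 0.87888 mol O.
SiO2: 53.21/60.083 = 0.88561 mol → 0.88561 mol Si, 1.77122 mol O.
Total oxygen = 2.94549 mol. Normalization factor = 8/2.94549 = 2.71602.
Si per 8 O = 0.88561 × 2.71602 = 2.405.

2.405 Si apfu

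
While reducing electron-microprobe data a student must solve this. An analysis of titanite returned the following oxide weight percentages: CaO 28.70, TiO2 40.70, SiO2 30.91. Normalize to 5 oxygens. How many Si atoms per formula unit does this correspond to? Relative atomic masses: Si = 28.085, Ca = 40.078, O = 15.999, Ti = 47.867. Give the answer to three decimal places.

28.70 wt% CaO ÷ 56.077 g/mol = 0.51180 mol, giving 0.51180 Ca and 0.51180 O.
40.70 wt% TiO2 ÷ 79.865 g/mol = 0.50961 mol, giving 0.50961 Ti and 1.01922 O.
30.91 wt% SiO2 ÷ 60.083 g/mol = 0.51446 mol, giving 0.51446 Si and 1.02892 O.
Oxygen sums to 2.55994; scaling by 5/2.55994 = 1.95317 puts the formula on 5 O.
Si: 0.51446 × 1.95317 = 1.005 atoms per formula unit.

1.005 Si apfu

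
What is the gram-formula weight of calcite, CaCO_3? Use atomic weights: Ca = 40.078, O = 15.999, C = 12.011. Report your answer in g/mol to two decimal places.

The formula mass is the sum 1×40.078 + 1×12.011 + 3×15.999.

100.09 g/mol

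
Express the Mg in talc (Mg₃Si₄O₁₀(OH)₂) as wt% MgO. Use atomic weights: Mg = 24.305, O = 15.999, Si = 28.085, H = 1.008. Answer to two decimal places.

M(Mg₃Si₄O₁₀(OH)₂) = 379.259 g/mol; M(MgO) = 40.304 g/mol.
Moles MgO per formula unit = 3 Mg ÷ 1 = 3.0000.
MgO fraction = (3.0000 × 40.304) / 379.259 = 120.912/379.259 = 0.3188.

31.88 wt%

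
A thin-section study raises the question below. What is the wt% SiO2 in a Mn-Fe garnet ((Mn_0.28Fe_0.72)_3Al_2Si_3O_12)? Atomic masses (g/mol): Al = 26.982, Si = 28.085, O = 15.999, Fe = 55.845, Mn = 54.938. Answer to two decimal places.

Formula mass = 496.980 g/mol.
3 Si → 3.0000 mol SiO2 per formula unit; M(SiO2) = 60.083, so SiO2 mass = 180.249 g.
180.249/496.980 × 100 = 36.27 wt%.

36.27 wt%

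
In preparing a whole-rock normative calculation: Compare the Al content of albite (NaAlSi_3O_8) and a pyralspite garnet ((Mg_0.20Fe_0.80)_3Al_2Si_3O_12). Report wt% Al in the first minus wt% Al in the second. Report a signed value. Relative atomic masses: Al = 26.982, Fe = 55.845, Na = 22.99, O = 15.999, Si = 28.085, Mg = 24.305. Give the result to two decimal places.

-0.98 percentage points

First mineral: 26.982 g Al in 262.219 g formula = 10.29 wt% Al.
Second mineral: 53.964 g Al in 478.818 g formula = 11.27 wt% Al.
10.29% − 11.27% gives a difference of -0.98 percentage points.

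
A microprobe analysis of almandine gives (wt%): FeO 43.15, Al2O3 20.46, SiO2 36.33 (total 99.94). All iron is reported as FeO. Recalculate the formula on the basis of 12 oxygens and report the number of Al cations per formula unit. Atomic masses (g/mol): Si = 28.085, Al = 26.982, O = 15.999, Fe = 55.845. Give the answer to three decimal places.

1.997 Al apfu

FeO (M=71.844): mol = 0.60061; Fe = 0.60061, O = 0.60061.
Al2O3 (M=101.961): mol = 0.20066; Al = 0.40132, O = 0.60198.
SiO2 (M=60.083): mol = 0.60466; Si = 0.60466, O = 1.20932.
ΣO = 2.41191; factor = 12/ΣO = 4.97531.
Al apfu = 0.40132 × 4.97531 = 1.997.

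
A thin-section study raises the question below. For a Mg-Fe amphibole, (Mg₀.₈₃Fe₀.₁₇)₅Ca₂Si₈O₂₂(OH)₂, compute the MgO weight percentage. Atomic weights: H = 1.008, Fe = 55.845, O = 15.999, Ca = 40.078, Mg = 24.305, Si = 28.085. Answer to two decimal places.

M((Mg₀.₈₃Fe₀.₁₇)₅Ca₂Si₈O₂₂(OH)₂) = 839.162 g/mol; M(MgO) = 40.304 g/mol.
Moles MgO per formula unit = 4.15 Mg ÷ 1 = 4.1500.
MgO fraction = (4.1500 × 40.304) / 839.162 = 167.262/839.162 = 0.1993.

19.93 wt%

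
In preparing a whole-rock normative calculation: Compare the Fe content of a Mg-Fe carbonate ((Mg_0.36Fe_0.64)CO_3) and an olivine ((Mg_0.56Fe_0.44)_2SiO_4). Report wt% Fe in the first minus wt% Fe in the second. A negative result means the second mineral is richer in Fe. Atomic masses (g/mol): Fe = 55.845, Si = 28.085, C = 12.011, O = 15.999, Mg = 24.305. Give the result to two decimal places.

Fe in (Mg_0.36Fe_0.64)CO_3: molar mass 104.499 g/mol; 0.64×55.845 = 35.741 g → 34.20 wt%.
Fe in (Mg_0.56Fe_0.44)_2SiO_4: molar mass 168.446 g/mol; 0.88×55.845 = 49.144 g → 29.17 wt%.
Difference = 34.20 − 29.17 = 5.03 percentage points.

5.03 percentage points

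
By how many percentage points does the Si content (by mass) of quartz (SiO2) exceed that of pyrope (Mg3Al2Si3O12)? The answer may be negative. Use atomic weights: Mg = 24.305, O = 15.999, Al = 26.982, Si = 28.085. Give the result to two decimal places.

Si in SiO2: molar mass 60.083 g/mol; 1×28.085 = 28.085 g → 46.74 wt%.
Si in Mg3Al2Si3O12: molar mass 403.122 g/mol; 3×28.085 = 84.255 g → 20.90 wt%.
Difference = 46.74 − 20.90 = 25.84 percentage points.

25.84 percentage points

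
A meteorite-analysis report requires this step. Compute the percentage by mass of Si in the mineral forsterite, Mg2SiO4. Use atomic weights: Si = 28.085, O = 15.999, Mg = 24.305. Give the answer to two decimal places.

19.96 weight percent

Molar mass of Mg2SiO4: 2·24.305 + 1·28.085 + 4·15.999 = 140.691 g/mol.
Mass of Si per formula unit: 1 × 28.085 = 28.085 g.
Weight fraction Si = 28.085 / 140.691 = 0.1996.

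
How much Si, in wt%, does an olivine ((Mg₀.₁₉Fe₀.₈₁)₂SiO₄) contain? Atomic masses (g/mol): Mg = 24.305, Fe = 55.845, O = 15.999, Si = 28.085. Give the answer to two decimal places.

Molar mass of (Mg₀.₁₉Fe₀.₈₁)₂SiO₄: 0.38×24.305 + 1.62×55.845 + 1×28.085 + 4×15.999 = 191.786 g/mol.
Mass of Si per formula unit: 1 × 28.085 = 28.085 g.
Weight fraction Si = 28.085 / 191.786 = 0.1464.

14.64 wt%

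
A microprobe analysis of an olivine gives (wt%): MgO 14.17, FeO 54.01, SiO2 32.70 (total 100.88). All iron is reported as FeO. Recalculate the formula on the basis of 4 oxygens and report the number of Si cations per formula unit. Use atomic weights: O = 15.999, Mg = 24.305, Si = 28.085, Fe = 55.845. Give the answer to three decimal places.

0.993 Si apfu

MgO (M=40.304): mol = 0.35158; Mg = 0.35158, O = 0.35158.
FeO (M=71.844): mol = 0.75177; Fe = 0.75177, O = 0.75177.
SiO2 (M=60.083): mol = 0.54425; Si = 0.54425, O = 1.08850.
ΣO = 2.19185; factor = 4/ΣO = 1.82494.
Si apfu = 0.54425 × 1.82494 = 0.993.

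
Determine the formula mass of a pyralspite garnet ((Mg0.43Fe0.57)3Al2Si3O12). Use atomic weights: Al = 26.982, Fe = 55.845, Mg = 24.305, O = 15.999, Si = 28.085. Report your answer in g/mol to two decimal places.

457.06 g/mol

The formula mass is the sum 1.29·24.305 + 1.71·55.845 + 2·26.982 + 3·28.085 + 12·15.999.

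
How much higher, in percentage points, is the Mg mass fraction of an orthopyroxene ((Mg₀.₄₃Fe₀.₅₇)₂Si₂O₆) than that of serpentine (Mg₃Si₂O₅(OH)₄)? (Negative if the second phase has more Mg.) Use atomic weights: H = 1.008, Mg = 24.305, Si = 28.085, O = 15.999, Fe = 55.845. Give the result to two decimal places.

-17.48 percentage points

M((Mg₀.₄₃Fe₀.₅₇)₂Si₂O₆) = 236.730 g/mol, so wt% Mg = 20.902/236.730 × 100 = 8.83%.
M(Mg₃Si₂O₅(OH)₄) = 277.108 g/mol, so wt% Mg = 72.915/277.108 × 100 = 26.31%.
8.83 − 26.31 = -17.48 pp.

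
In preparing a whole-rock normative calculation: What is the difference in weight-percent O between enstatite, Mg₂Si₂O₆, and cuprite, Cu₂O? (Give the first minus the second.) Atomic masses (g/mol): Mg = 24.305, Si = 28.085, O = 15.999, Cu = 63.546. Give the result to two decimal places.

36.63 percentage points

O in Mg₂Si₂O₆: molar mass 200.774 g/mol; 6×15.999 = 95.994 g → 47.81 wt%.
O in Cu₂O: molar mass 143.091 g/mol; 1×15.999 = 15.999 g → 11.18 wt%.
Difference = 47.81 − 11.18 = 36.63 percentage points.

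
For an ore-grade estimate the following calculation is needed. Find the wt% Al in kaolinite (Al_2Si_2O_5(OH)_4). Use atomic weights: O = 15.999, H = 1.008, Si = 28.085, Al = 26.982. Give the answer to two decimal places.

Formula mass = 2×26.982 + 2×28.085 + 9×15.999 + 4×1.008 = 258.157 g/mol, of which 53.964 g is Al.
So Al makes up 53.964/258.157 = 0.2090 of the mass, i.e. 20.90%.

20.90 wt%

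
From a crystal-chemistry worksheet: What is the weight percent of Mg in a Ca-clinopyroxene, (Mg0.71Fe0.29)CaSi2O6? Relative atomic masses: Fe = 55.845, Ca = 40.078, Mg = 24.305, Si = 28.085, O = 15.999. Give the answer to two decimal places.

Formula mass = 0.71×24.305 + 0.29×55.845 + 1×40.078 + 2×28.085 + 6×15.999 = 225.694 g/mol, of which 17.257 g is Mg.
So Mg makes up 17.257/225.694 = 0.0765 of the mass, i.e. 7.65%.

7.65 mass %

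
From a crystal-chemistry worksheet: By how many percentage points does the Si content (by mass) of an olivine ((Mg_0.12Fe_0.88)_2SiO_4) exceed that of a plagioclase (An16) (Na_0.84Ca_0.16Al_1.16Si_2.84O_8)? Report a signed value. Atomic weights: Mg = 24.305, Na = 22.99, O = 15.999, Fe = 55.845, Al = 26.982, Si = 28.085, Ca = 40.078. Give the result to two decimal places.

First mineral: 28.085 g Si in 196.201 g formula = 14.31 wt% Si.
Second mineral: 79.761 g Si in 264.777 g formula = 30.12 wt% Si.
14.31% − 30.12% gives a difference of -15.81 percentage points.

-15.81 percentage points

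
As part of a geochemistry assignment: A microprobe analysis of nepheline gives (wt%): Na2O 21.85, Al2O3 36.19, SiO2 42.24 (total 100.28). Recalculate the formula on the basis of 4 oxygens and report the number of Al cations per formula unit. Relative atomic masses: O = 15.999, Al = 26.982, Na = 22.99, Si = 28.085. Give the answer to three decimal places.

1.006 Al apfu

Na2O (M=61.979): mol = 0.35254; Na = 0.70508, O = 0.35254.
Al2O3 (M=101.961): mol = 0.35494; Al = 0.70988, O = 1.06482.
SiO2 (M=60.083): mol = 0.70303; Si = 0.70303, O = 1.40606.
ΣO = 2.82342; factor = 4/ΣO = 1.41672.
Al apfu = 0.70988 × 1.41672 = 1.006.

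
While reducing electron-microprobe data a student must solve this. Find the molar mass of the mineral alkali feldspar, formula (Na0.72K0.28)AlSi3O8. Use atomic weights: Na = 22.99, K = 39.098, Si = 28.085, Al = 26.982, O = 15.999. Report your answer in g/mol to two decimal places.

266.73 g/mol

The formula mass is the sum 0.72*22.99 + 0.28*39.098 + 1*26.982 + 3*28.085 + 8*15.999.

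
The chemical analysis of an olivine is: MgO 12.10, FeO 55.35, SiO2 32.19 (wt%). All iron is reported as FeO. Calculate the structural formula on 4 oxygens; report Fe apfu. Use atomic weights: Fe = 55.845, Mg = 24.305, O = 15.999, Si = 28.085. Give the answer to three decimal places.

MgO (M=40.304): mol = 0.30022; Mg = 0.30022, O = 0.30022.
FeO (M=71.844): mol = 0.77042; Fe = 0.77042, O = 0.77042.
SiO2 (M=60.083): mol = 0.53576; Si = 0.53576, O = 1.07152.
ΣO = 2.14216; factor = 4/ΣO = 1.86727.
Fe apfu = 0.77042 × 1.86727 = 1.439.

1.439 Fe apfu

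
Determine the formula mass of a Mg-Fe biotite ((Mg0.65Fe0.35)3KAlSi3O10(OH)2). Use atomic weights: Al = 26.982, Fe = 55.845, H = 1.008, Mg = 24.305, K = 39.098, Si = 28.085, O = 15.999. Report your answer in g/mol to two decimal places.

450.37 g/mol

M = 1.95*24.305 + 1.05*55.845 + 1*39.098 + 1*26.982 + 3*28.085 + 12*15.999 + 2*1.008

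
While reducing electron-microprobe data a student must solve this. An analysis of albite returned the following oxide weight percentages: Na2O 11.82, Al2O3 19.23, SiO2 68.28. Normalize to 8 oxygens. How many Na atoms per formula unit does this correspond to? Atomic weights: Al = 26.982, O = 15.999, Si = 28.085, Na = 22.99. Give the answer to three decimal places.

11.82 wt% Na2O ÷ 61.979 g/mol = 0.19071 mol, giving 0.38142 Na and 0.19071 O.
19.23 wt% Al2O3 ÷ 101.961 g/mol = 0.18860 mol, giving 0.37720 Al and 0.56580 O.
68.28 wt% SiO2 ÷ 60.083 g/mol = 1.13643 mol, giving 1.13643 Si and 2.27286 O.
Oxygen sums to 3.02937; scaling by 8/3.02937 = 2.64081 puts the formula on 8 O.
Na: 0.38142 × 2.64081 = 1.007 atoms per formula unit.

1.007 Na apfu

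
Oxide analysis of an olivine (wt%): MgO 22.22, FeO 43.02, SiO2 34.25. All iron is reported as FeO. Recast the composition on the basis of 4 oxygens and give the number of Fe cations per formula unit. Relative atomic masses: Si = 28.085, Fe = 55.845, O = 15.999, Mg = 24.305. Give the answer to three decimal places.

MgO: 22.22/40.304 = 0.55131 mol → 0.55131 mol Mg, 0.55131 mol O.
FeO: 43.02/71.844 = 0.59880 mol → 0.59880 mol Fe, 0.59880 mol O.
SiO2: 34.25/60.083 = 0.57004 mol → 0.57004 mol Si, 1.14008 mol O.
Total oxygen = 2.29019 mol. Normalization factor = 4/2.29019 = 1.74658.
Fe per 4 O = 0.59880 × 1.74658 = 1.046.

1.046 Fe apfu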